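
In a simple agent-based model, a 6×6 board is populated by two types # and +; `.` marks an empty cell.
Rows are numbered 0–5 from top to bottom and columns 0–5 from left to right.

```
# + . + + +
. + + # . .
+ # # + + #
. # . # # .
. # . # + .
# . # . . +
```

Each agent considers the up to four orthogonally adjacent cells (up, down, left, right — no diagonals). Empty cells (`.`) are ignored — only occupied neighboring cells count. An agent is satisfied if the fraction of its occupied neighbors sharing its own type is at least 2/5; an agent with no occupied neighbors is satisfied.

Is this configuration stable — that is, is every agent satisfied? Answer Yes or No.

No

(0,0)# 0/1 ✗
(0,1)+ 1/2 ✓
(0,3)+ 1/2 ✓
(0,4)+ 2/2 ✓
(0,5)+ 1/1 ✓
(1,1)+ 2/3 ✓
(1,2)+ 1/3 ✗
(1,3)# 0/3 ✗
(2,0)+ 0/1 ✗
(2,1)# 2/4 ✓
(2,2)# 1/3 ✗
(2,3)+ 1/4 ✗
(2,4)+ 1/3 ✗
(2,5)# 0/1 ✗
(3,1)# 2/2 ✓
(3,3)# 2/3 ✓
(3,4)# 1/3 ✗
(4,1)# 1/1 ✓
(4,3)# 1/2 ✓
(4,4)+ 0/2 ✗
(5,0)# 0/0 ✓
(5,2)# 0/0 ✓
(5,5)+ 0/0 ✓
For instance (0,0) has only 0/1 same-type neighbors, below 2/5.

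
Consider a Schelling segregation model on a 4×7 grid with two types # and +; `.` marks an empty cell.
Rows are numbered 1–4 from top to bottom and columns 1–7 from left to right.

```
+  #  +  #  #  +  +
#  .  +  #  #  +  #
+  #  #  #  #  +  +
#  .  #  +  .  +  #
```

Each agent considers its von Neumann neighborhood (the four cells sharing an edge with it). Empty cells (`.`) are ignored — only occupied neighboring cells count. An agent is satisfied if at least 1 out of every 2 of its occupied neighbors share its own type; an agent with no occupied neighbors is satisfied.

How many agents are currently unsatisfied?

11

(1,1)+ 0/2 not
(1,2)# 0/2 not
(1,3)+ 1/3 not
(1,4)# 2/3 satisfied
(1,5)# 2/3 satisfied
(1,6)+ 2/3 satisfied
(1,7)+ 1/2 satisfied
(2,1)# 0/2 not
(2,3)+ 1/3 not
(2,4)# 3/4 satisfied
(2,5)# 3/4 satisfied
(2,6)+ 2/4 satisfied
(2,7)# 0/3 not
(3,1)+ 0/3 not
(3,2)# 1/2 satisfied
(3,3)# 3/4 satisfied
(3,4)# 3/4 satisfied
(3,5)# 2/3 satisfied
(3,6)+ 3/4 satisfied
(3,7)+ 1/3 not
(4,1)# 0/1 not
(4,3)# 1/2 satisfied
(4,4)+ 0/2 not
(4,6)+ 1/2 satisfied
(4,7)# 0/2 not
Unsatisfied: (1,1), (1,2), (1,3), (2,1), (2,3), (2,7), (3,1), (3,7), (4,1), (4,4), (4,7) — 11 in total.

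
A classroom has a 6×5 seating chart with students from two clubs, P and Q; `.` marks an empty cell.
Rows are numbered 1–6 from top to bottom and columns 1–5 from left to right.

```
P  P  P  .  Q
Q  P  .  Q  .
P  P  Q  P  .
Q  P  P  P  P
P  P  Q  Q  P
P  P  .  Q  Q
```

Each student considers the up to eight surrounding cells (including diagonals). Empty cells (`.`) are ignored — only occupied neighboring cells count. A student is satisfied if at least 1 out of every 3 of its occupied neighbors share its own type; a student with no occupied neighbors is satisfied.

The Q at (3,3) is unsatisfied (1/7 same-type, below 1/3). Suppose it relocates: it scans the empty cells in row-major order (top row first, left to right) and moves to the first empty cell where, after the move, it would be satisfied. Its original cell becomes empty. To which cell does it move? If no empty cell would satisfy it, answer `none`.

Vacating (3,3). Empty cells in order:
  (1,4): 2/3 same-type → satisfied — stop here.

(1,4)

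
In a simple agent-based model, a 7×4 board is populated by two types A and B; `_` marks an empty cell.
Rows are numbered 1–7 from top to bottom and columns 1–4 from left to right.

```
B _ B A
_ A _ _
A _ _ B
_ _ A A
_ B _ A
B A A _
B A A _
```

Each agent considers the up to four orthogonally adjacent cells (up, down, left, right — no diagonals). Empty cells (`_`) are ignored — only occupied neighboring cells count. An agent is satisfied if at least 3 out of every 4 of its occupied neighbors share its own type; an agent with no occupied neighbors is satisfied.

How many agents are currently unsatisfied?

Row 1: (1,1)B 0/0 ok · (1,3)B 0/1 unhappy · (1,4)A 0/1 unhappy
Row 2: (2,2)A 0/0 ok
Row 3: (3,1)A 0/0 ok · (3,4)B 0/1 unhappy
Row 4: (4,3)A 1/1 ok · (4,4)A 2/3 unhappy
Row 5: (5,2)B 0/1 unhappy · (5,4)A 1/1 ok
Row 6: (6,1)B 1/2 unhappy · (6,2)A 2/4 unhappy · (6,3)A 2/2 ok
Row 7: (7,1)B 1/2 unhappy · (7,2)A 2/3 unhappy · (7,3)A 2/2 ok
Unsatisfied: (1,3), (1,4), (3,4), (4,4), (5,2), (6,1), (6,2), (7,1), (7,2) — 9 in total.

9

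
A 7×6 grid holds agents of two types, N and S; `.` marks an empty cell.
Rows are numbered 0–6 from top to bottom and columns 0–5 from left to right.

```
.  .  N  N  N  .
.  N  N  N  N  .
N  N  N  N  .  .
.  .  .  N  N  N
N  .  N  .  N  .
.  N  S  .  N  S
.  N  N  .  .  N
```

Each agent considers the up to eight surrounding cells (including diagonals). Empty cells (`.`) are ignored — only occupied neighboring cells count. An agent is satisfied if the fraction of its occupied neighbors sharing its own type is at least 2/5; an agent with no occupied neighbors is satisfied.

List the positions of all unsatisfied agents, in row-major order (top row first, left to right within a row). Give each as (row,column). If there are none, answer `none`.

(5,2), (5,5)

Row 0: (0,2)N 4/4 ok · (0,3)N 5/5 ok · (0,4)N 3/3 ok
Row 1: (1,1)N 5/5 ok · (1,2)N 7/7 ok · (1,3)N 7/7 ok · (1,4)N 4/4 ok
Row 2: (2,0)N 2/2 ok · (2,1)N 4/4 ok · (2,2)N 6/6 ok · (2,3)N 6/6 ok
Row 3: (3,3)N 5/5 ok · (3,4)N 4/4 ok · (3,5)N 2/2 ok
Row 4: (4,0)N 1/1 ok · (4,2)N 2/3 ok · (4,4)N 4/5 ok
Row 5: (5,1)N 4/5 ok · (5,2)S 0/4 unhappy · (5,4)N 2/3 ok · (5,5)S 0/3 unhappy
Row 6: (6,1)N 2/3 ok · (6,2)N 2/3 ok · (6,5)N 1/2 ok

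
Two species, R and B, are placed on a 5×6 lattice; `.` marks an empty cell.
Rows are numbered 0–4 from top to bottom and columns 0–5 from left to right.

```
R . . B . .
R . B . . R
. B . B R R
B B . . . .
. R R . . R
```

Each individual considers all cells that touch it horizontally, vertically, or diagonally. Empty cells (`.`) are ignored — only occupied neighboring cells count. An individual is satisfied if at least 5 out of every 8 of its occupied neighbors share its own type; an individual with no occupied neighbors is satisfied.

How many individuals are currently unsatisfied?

Row 0: (0,0)R 1/1 ✓ · (0,3)B 1/1 ✓
Row 1: (1,0)R 1/2 ✗ · (1,2)B 3/3 ✓ · (1,5)R 2/2 ✓
Row 2: (2,1)B 3/4 ✓ · (2,3)B 1/2 ✗ · (2,4)R 2/3 ✓ · (2,5)R 2/2 ✓
Row 3: (3,0)B 2/3 ✓ · (3,1)B 2/4 ✗
Row 4: (4,1)R 1/3 ✗ · (4,2)R 1/2 ✗ · (4,5)R 0/0 ✓
Unsatisfied: (1,0), (2,3), (3,1), (4,1), (4,2) — 5 in total.

5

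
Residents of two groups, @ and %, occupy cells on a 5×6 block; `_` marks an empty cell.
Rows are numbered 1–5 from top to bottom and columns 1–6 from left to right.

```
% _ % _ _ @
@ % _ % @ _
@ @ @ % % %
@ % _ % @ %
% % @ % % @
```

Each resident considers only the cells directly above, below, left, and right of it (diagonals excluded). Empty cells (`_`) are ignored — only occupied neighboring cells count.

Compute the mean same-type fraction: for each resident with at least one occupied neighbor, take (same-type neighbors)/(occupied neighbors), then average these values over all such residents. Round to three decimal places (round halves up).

Row 1: (1,1)% 0/1 · (1,3)% — no occupied neighbors · (1,6)@ — no occupied neighbors
Row 2: (2,1)@ 1/3 · (2,2)% 0/2 · (2,4)% 1/2 · (2,5)@ 0/2
Row 3: (3,1)@ 3/3 · (3,2)@ 2/4 · (3,3)@ 1/2 · (3,4)% 3/4 · (3,5)% 2/4 · (3,6)% 2/2
Row 4: (4,1)@ 1/3 · (4,2)% 1/3 · (4,4)% 2/3 · (4,5)@ 0/4 · (4,6)% 1/3
Row 5: (5,1)% 1/2 · (5,2)% 2/3 · (5,3)@ 0/2 · (5,4)% 2/3 · (5,5)% 1/3 · (5,6)@ 0/2
Sum over 22 residents: 0/1 + 1/3 + 0/2 + 1/2 + 0/2 + 3/3 + 2/4 + 1/2 + 3/4 + 2/4 + 2/2 + 1/3 + 1/3 + 2/3 + 0/4 + 1/3 + 1/2 + 2/3 + 0/2 + 2/3 + 1/3 + 0/2 = 107/12; mean = 107/12 ÷ 22 = 107/264 = 0.405303… → 0.405.

0.405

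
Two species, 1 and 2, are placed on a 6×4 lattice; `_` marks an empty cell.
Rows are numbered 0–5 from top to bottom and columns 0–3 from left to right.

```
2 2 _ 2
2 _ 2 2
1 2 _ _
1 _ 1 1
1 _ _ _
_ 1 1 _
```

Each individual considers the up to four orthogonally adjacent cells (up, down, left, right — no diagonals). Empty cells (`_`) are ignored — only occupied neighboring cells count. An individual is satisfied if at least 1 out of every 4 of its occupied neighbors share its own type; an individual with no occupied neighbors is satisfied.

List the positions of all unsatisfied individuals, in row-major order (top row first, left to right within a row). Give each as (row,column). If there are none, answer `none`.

(0,0)2 2/2 satisfied
(0,1)2 1/1 satisfied
(0,3)2 1/1 satisfied
(1,0)2 1/2 satisfied
(1,2)2 1/1 satisfied
(1,3)2 2/2 satisfied
(2,0)1 1/3 satisfied
(2,1)2 0/1 not
(3,0)1 2/2 satisfied
(3,2)1 1/1 satisfied
(3,3)1 1/1 satisfied
(4,0)1 1/1 satisfied
(5,1)1 1/1 satisfied
(5,2)1 1/1 satisfied

(2,1)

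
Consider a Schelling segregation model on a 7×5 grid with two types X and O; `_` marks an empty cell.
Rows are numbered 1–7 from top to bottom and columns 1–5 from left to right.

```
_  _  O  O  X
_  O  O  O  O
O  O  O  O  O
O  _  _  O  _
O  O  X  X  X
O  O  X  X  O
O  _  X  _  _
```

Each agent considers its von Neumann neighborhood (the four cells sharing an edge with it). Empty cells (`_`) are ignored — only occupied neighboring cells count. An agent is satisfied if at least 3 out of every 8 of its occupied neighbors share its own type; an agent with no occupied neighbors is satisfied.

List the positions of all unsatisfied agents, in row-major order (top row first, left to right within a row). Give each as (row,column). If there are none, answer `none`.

(1,5), (6,5)

Row 1: (1,3)O 2/2 ✓ · (1,4)O 2/3 ✓ · (1,5)X 0/2 ✗
Row 2: (2,2)O 2/2 ✓ · (2,3)O 4/4 ✓ · (2,4)O 4/4 ✓ · (2,5)O 2/3 ✓
Row 3: (3,1)O 2/2 ✓ · (3,2)O 3/3 ✓ · (3,3)O 3/3 ✓ · (3,4)O 4/4 ✓ · (3,5)O 2/2 ✓
Row 4: (4,1)O 2/2 ✓ · (4,4)O 1/2 ✓
Row 5: (5,1)O 3/3 ✓ · (5,2)O 2/3 ✓ · (5,3)X 2/3 ✓ · (5,4)X 3/4 ✓ · (5,5)X 1/2 ✓
Row 6: (6,1)O 3/3 ✓ · (6,2)O 2/3 ✓ · (6,3)X 3/4 ✓ · (6,4)X 2/3 ✓ · (6,5)O 0/2 ✗
Row 7: (7,1)O 1/1 ✓ · (7,3)X 1/1 ✓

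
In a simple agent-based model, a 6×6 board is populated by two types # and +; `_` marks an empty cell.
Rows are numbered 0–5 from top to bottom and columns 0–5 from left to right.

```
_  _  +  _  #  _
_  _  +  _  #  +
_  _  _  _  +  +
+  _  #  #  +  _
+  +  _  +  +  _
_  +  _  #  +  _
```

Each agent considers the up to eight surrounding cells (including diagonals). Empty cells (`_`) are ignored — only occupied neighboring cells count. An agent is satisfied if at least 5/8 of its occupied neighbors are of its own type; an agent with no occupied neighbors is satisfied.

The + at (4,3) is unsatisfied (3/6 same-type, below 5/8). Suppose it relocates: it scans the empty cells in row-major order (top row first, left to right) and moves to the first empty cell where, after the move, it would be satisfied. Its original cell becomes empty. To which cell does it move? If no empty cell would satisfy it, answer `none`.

Vacating (4,3). Empty cells in order:
  (0,0): 0/0 same-type → satisfied — stop here.

(0,0)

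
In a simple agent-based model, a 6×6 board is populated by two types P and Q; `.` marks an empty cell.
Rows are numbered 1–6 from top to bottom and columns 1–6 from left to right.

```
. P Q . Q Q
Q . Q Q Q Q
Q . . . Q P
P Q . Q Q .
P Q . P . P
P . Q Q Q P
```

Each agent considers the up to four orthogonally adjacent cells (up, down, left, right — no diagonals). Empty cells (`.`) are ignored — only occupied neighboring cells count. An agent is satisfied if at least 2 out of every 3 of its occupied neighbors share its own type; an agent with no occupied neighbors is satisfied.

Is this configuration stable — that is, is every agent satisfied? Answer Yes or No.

(1,2)P 0/1 not
(1,3)Q 1/2 not
(1,5)Q 2/2 satisfied
(1,6)Q 2/2 satisfied
(2,1)Q 1/1 satisfied
(2,3)Q 2/2 satisfied
(2,4)Q 2/2 satisfied
(2,5)Q 4/4 satisfied
(2,6)Q 2/3 satisfied
(3,1)Q 1/2 not
(3,5)Q 2/3 satisfied
(3,6)P 0/2 not
(4,1)P 1/3 not
(4,2)Q 1/2 not
(4,4)Q 1/2 not
(4,5)Q 2/2 satisfied
(5,1)P 2/3 satisfied
(5,2)Q 1/2 not
(5,4)P 0/2 not
(5,6)P 1/1 satisfied
(6,1)P 1/1 satisfied
(6,3)Q 1/1 satisfied
(6,4)Q 2/3 satisfied
(6,5)Q 1/2 not
(6,6)P 1/2 not
For instance (1,2) has only 0/1 same-type neighbors, below 2/3.

No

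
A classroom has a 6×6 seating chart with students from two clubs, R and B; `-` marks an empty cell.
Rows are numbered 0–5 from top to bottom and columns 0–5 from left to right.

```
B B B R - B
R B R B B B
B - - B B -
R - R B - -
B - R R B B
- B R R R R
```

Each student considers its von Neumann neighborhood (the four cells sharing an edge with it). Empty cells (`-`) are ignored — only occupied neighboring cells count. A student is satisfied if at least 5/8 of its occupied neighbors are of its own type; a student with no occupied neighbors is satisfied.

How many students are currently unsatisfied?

(0,0)B 1/2 unhappy
(0,1)B 3/3 ok
(0,2)B 1/3 unhappy
(0,3)R 0/2 unhappy
(0,5)B 1/1 ok
(1,0)R 0/3 unhappy
(1,1)B 1/3 unhappy
(1,2)R 0/3 unhappy
(1,3)B 2/4 unhappy
(1,4)B 3/3 ok
(1,5)B 2/2 ok
(2,0)B 0/2 unhappy
(2,3)B 3/3 ok
(2,4)B 2/2 ok
(3,0)R 0/2 unhappy
(3,2)R 1/2 unhappy
(3,3)B 1/3 unhappy
(4,0)B 0/1 unhappy
(4,2)R 3/3 ok
(4,3)R 2/4 unhappy
(4,4)B 1/3 unhappy
(4,5)B 1/2 unhappy
(5,1)B 0/1 unhappy
(5,2)R 2/3 ok
(5,3)R 3/3 ok
(5,4)R 2/3 ok
(5,5)R 1/2 unhappy
Unsatisfied: (0,0), (0,2), (0,3), (1,0), (1,1), (1,2), (1,3), (2,0), (3,0), (3,2), (3,3), (4,0), (4,3), (4,4), (4,5), (5,1), (5,5) — 17 in total.

17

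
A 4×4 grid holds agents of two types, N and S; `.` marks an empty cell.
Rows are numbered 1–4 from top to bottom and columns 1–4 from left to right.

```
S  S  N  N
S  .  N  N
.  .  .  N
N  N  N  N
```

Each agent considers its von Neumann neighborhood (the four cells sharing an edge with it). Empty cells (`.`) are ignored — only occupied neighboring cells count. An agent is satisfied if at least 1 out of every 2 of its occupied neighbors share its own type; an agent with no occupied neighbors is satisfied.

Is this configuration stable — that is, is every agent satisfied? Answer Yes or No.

Row 1: (1,1)S 2/2 ✓ · (1,2)S 1/2 ✓ · (1,3)N 2/3 ✓ · (1,4)N 2/2 ✓
Row 2: (2,1)S 1/1 ✓ · (2,3)N 2/2 ✓ · (2,4)N 3/3 ✓
Row 3: (3,4)N 2/2 ✓
Row 4: (4,1)N 1/1 ✓ · (4,2)N 2/2 ✓ · (4,3)N 2/2 ✓ · (4,4)N 2/2 ✓
All meet the threshold, so the configuration is stable.

Yes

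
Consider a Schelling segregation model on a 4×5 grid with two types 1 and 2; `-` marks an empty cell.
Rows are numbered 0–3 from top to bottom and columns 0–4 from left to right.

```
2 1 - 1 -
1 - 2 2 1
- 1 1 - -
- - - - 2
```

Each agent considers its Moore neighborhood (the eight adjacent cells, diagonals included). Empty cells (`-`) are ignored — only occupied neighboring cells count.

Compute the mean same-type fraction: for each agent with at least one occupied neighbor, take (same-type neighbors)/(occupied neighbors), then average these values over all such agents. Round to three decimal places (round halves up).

Row 0: (0,0)2 0/2 · (0,1)1 1/3 · (0,3)1 1/3
Row 1: (1,0)1 2/3 · (1,2)2 1/5 · (1,3)2 1/4 · (1,4)1 1/2
Row 2: (2,1)1 2/3 · (2,2)1 1/3
Row 3: (3,4)2 — no occupied neighbors
Sum over 9 agents: 0/2 + 1/3 + 1/3 + 2/3 + 1/5 + 1/4 + 1/2 + 2/3 + 1/3 = 197/60; mean = 197/60 ÷ 9 = 197/540 = 0.364814… → 0.365.

0.365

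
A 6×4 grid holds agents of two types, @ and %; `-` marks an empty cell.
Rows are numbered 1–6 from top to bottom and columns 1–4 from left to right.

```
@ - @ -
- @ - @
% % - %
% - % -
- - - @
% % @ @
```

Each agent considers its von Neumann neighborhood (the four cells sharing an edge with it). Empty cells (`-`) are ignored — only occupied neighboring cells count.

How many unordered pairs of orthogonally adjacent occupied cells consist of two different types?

3

Scan each occupied cell's neighbors to the right and below so each pair is counted once.
From row 2: 2 unlike of 2 pairs (running 2/2).
From row 3: 0 unlike of 2 pairs (running 2/4).
From row 5: 0 unlike of 1 pairs (running 2/5).
From row 6: 1 unlike of 3 pairs (running 3/8).
Total adjacent occupied pairs: 8; unlike-type pairs: 3.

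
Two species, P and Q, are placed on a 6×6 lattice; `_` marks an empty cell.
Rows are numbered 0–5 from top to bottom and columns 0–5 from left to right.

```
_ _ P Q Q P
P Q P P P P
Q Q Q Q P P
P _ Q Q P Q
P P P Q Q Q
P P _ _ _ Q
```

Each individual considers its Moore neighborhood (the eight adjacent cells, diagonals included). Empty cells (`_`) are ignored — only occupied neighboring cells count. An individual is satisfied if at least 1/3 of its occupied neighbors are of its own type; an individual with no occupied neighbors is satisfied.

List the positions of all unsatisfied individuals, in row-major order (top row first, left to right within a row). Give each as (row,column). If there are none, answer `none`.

(0,2)P 2/4 ok
(0,3)Q 1/5 unhappy
(0,4)Q 1/5 unhappy
(0,5)P 2/3 ok
(1,0)P 0/3 unhappy
(1,1)Q 3/6 ok
(1,2)P 2/7 unhappy
(1,3)P 4/8 ok
(1,4)P 5/8 ok
(1,5)P 4/5 ok
(2,0)Q 2/4 ok
(2,1)Q 4/7 ok
(2,2)Q 5/7 ok
(2,3)Q 3/8 ok
(2,4)P 5/8 ok
(2,5)P 4/5 ok
(3,0)P 2/4 ok
(3,2)Q 5/7 ok
(3,3)Q 5/8 ok
(3,4)P 2/8 unhappy
(3,5)Q 2/5 ok
(4,0)P 4/4 ok
(4,1)P 5/6 ok
(4,2)P 2/5 ok
(4,3)Q 3/5 ok
(4,4)Q 5/6 ok
(4,5)Q 3/4 ok
(5,0)P 3/3 ok
(5,1)P 4/4 ok
(5,5)Q 2/2 ok

(0,3), (0,4), (1,0), (1,2), (3,4)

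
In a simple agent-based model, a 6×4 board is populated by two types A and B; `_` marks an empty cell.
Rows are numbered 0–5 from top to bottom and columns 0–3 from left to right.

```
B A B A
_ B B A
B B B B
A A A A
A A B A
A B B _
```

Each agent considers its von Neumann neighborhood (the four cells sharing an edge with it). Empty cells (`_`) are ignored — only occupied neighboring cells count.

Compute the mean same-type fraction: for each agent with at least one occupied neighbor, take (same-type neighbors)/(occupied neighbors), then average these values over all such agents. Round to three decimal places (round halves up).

0.527

(0,0)B 0/1
(0,1)A 0/3
(0,2)B 1/3
(0,3)A 1/2
(1,1)B 2/3
(1,2)B 3/4
(1,3)A 1/3
(2,0)B 1/2
(2,1)B 3/4
(2,2)B 3/4
(2,3)B 1/3
(3,0)A 2/3
(3,1)A 3/4
(3,2)A 2/4
(3,3)A 2/3
(4,0)A 3/3
(4,1)A 2/4
(4,2)B 1/4
(4,3)A 1/2
(5,0)A 1/2
(5,1)B 1/3
(5,2)B 2/2
Sum over 22 agents: 0/1 + 0/3 + 1/3 + 1/2 + 2/3 + 3/4 + 1/3 + 1/2 + 3/4 + 3/4 + 1/3 + 2/3 + 3/4 + 2/4 + 2/3 + 3/3 + 2/4 + 1/4 + 1/2 + 1/2 + 1/3 + 2/2 = 139/12; mean = 139/12 ÷ 22 = 139/264 = 0.526515… → 0.527.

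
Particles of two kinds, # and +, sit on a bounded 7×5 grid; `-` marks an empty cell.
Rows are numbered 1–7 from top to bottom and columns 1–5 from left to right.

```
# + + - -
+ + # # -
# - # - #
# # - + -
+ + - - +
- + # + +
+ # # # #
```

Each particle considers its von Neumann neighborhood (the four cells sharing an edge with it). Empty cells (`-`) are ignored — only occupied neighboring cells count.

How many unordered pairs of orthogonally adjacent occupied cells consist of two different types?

13

Scan each occupied cell's neighbors to the right and below so each pair is counted once.
From row 1: 3 unlike of 5 pairs (running 3/5).
From row 2: 2 unlike of 5 pairs (running 5/10).
From row 3: 0 unlike of 1 pairs (running 5/11).
From row 4: 2 unlike of 3 pairs (running 7/14).
From row 5: 0 unlike of 3 pairs (running 7/17).
From row 6: 5 unlike of 7 pairs (running 12/24).
From row 7: 1 unlike of 4 pairs (running 13/28).
Total adjacent occupied pairs: 28; unlike-type pairs: 13.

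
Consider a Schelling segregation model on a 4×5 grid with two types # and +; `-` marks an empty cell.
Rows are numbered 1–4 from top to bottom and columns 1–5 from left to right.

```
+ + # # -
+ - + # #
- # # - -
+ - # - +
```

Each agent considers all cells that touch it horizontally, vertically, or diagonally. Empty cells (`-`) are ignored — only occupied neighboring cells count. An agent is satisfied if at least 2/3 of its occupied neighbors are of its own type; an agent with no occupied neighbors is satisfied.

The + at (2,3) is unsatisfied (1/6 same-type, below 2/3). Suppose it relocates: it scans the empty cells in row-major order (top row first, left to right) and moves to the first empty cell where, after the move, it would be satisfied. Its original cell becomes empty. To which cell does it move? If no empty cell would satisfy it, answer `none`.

Vacating (2,3). Empty cells in order:
  (1,5): 0/3 same-type → still unsatisfied.
  (2,2): 3/6 same-type → still unsatisfied.
  (3,1): 2/3 same-type → satisfied — stop here.

(3,1)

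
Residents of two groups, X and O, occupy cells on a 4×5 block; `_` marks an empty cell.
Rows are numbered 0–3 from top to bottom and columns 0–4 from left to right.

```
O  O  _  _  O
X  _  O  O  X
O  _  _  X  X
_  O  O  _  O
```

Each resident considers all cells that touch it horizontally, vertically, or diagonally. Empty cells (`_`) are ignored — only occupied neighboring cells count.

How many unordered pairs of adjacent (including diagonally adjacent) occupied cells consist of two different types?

11

Scan each occupied cell's neighbors to the right and below (and the two forward diagonals) so each pair is counted once.
From row 0: 3 unlike of 6 pairs (running 3/6).
From row 1: 5 unlike of 8 pairs (running 8/14).
From row 2: 3 unlike of 5 pairs (running 11/19).
From row 3: 0 unlike of 1 pairs (running 11/20).
Total adjacent occupied pairs: 20; unlike-type pairs: 11.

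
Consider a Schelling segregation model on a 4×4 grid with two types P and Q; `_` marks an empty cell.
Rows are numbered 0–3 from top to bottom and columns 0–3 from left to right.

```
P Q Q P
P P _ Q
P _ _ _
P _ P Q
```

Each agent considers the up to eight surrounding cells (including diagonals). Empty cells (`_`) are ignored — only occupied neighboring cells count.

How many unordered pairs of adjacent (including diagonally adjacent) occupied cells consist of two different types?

Scan each occupied cell's neighbors to the right and below (and the two forward diagonals) so each pair is counted once.
Row 0: P(0,0)–Q(0,1)≠ P(0,0)–P(1,0)= P(0,0)–P(1,1)= Q(0,1)–Q(0,2)= Q(0,1)–P(1,1)≠ Q(0,1)–P(1,0)≠ Q(0,2)–P(0,3)≠ Q(0,2)–Q(1,3)= Q(0,2)–P(1,1)≠ P(0,3)–Q(1,3)≠  → 6/10 unlike.
Row 1: P(1,0)–P(1,1)= P(1,0)–P(2,0)= P(1,1)–P(2,0)=  → 0/3 unlike.
Row 2: P(2,0)–P(3,0)=  → 0/1 unlike.
Row 3: P(3,2)–Q(3,3)≠  → 1/1 unlike.
Total adjacent occupied pairs: 15; unlike-type pairs: 7.

7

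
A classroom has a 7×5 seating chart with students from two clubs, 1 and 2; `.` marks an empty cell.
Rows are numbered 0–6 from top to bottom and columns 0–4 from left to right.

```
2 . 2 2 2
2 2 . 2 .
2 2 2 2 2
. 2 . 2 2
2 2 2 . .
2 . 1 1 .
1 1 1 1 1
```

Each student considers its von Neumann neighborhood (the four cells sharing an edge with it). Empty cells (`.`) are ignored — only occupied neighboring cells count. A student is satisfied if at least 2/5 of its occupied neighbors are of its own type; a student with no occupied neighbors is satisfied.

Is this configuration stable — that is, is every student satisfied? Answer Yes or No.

(0,0)2 1/1 ok
(0,2)2 1/1 ok
(0,3)2 3/3 ok
(0,4)2 1/1 ok
(1,0)2 3/3 ok
(1,1)2 2/2 ok
(1,3)2 2/2 ok
(2,0)2 2/2 ok
(2,1)2 4/4 ok
(2,2)2 2/2 ok
(2,3)2 4/4 ok
(2,4)2 2/2 ok
(3,1)2 2/2 ok
(3,3)2 2/2 ok
(3,4)2 2/2 ok
(4,0)2 2/2 ok
(4,1)2 3/3 ok
(4,2)2 1/2 ok
(5,0)2 1/2 ok
(5,2)1 2/3 ok
(5,3)1 2/2 ok
(6,0)1 1/2 ok
(6,1)1 2/2 ok
(6,2)1 3/3 ok
(6,3)1 3/3 ok
(6,4)1 1/1 ok
All meet the threshold, so the configuration is stable.

Yes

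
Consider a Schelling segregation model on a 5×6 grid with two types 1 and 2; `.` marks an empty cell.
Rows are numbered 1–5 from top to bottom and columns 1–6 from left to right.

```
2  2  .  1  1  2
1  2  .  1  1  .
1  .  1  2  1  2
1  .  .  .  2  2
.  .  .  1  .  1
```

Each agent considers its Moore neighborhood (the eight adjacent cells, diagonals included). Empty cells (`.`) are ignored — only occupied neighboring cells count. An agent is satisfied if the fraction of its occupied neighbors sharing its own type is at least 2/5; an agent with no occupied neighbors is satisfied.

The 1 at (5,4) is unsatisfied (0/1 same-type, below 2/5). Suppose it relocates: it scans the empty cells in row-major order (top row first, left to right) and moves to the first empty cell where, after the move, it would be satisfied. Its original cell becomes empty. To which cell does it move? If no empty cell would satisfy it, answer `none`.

Vacating (5,4). Empty cells in order:
  (1,3): 2/4 same-type → satisfied — stop here.

(1,3)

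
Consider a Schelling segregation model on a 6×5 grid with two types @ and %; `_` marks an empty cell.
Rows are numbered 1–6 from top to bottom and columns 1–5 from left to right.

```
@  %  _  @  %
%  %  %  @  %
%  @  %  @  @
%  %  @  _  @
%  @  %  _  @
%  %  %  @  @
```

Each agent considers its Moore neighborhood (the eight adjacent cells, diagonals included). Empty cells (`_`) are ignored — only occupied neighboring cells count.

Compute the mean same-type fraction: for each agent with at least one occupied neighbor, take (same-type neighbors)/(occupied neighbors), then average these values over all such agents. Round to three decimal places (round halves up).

(1,1)@ 0/3
(1,2)% 3/4
(1,4)@ 1/4
(1,5)% 1/3
(2,1)% 3/5
(2,2)% 5/7
(2,3)% 3/7
(2,4)@ 3/7
(2,5)% 1/5
(3,1)% 4/5
(3,2)@ 1/8
(3,3)% 3/7
(3,4)@ 4/7
(3,5)@ 3/4
(4,1)% 3/5
(4,2)% 5/8
(4,3)@ 3/6
(4,5)@ 3/3
(5,1)% 4/5
(5,2)@ 1/8
(5,3)% 3/6
(5,5)@ 3/3
(6,1)% 2/3
(6,2)% 4/5
(6,3)% 2/4
(6,4)@ 2/4
(6,5)@ 2/2
Sum over 27 agents: 0/3 + 3/4 + 1/4 + 1/3 + 3/5 + 5/7 + 3/7 + 3/7 + 1/5 + 4/5 + 1/8 + 3/7 + 4/7 + 3/4 + 3/5 + 5/8 + 3/6 + 3/3 + 4/5 + 1/8 + 3/6 + 3/3 + 2/3 + 4/5 + 2/4 + 2/4 + 2/2 = 4199/280; mean = 4199/280 ÷ 27 = 4199/7560 = 0.555423… → 0.555.

0.555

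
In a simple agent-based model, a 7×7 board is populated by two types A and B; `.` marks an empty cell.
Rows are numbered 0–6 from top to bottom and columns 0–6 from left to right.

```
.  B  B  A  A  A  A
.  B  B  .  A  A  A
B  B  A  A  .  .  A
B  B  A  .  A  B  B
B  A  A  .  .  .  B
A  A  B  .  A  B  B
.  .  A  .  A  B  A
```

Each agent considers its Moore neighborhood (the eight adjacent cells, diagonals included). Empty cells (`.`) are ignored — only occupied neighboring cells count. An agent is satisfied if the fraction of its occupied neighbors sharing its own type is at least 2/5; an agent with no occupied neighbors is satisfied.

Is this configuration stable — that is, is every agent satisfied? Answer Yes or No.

(0,1)B 3/3 satisfied
(0,2)B 3/4 satisfied
(0,3)A 2/4 satisfied
(0,4)A 4/4 satisfied
(0,5)A 5/5 satisfied
(0,6)A 3/3 satisfied
(1,1)B 5/6 satisfied
(1,2)B 4/7 satisfied
(1,4)A 5/5 satisfied
(1,5)A 6/6 satisfied
(1,6)A 4/4 satisfied
(2,0)B 4/4 satisfied
(2,1)B 5/7 satisfied
(2,2)A 2/6 not
(2,3)A 4/5 satisfied
(2,6)A 2/4 satisfied
(3,0)B 4/5 satisfied
(3,1)B 4/8 satisfied
(3,2)A 4/6 satisfied
(3,4)A 1/2 satisfied
(3,5)B 2/4 satisfied
(3,6)B 2/3 satisfied
(4,0)B 2/5 satisfied
(4,1)A 4/8 satisfied
(4,2)A 3/5 satisfied
(4,6)B 4/4 satisfied
(5,0)A 2/3 satisfied
(5,1)A 4/6 satisfied
(5,2)B 0/4 not
(5,4)A 1/3 not
(5,5)B 3/6 satisfied
(5,6)B 3/4 satisfied
(6,2)A 1/2 satisfied
(6,4)A 1/3 not
(6,5)B 2/5 satisfied
(6,6)A 0/3 not
For instance (2,2) has only 2/6 same-type neighbors, below 2/5.

No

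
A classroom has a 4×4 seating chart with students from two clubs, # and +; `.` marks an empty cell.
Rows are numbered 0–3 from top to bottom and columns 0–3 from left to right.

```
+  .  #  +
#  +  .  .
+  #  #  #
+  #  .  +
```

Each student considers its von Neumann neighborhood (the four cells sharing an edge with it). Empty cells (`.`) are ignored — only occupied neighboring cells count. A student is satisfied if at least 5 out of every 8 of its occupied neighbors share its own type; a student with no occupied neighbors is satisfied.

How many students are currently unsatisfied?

Row 0: (0,0)+ 0/1 ✗ · (0,2)# 0/1 ✗ · (0,3)+ 0/1 ✗
Row 1: (1,0)# 0/3 ✗ · (1,1)+ 0/2 ✗
Row 2: (2,0)+ 1/3 ✗ · (2,1)# 2/4 ✗ · (2,2)# 2/2 ✓ · (2,3)# 1/2 ✗
Row 3: (3,0)+ 1/2 ✗ · (3,1)# 1/2 ✗ · (3,3)+ 0/1 ✗
Unsatisfied: (0,0), (0,2), (0,3), (1,0), (1,1), (2,0), (2,1), (2,3), (3,0), (3,1), (3,3) — 11 in total.

11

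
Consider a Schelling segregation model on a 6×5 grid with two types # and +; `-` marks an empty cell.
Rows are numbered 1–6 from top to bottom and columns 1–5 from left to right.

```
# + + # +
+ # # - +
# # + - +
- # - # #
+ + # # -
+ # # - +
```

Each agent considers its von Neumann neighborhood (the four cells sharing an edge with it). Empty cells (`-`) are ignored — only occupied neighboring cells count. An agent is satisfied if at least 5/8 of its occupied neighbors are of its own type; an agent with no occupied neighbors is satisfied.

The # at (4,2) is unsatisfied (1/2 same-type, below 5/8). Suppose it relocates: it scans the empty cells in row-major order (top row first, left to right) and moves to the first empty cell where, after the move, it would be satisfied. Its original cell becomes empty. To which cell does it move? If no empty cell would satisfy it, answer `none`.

Vacating (4,2). Empty cells in order:
  (2,4): 2/3 same-type → satisfied — stop here.

(2,4)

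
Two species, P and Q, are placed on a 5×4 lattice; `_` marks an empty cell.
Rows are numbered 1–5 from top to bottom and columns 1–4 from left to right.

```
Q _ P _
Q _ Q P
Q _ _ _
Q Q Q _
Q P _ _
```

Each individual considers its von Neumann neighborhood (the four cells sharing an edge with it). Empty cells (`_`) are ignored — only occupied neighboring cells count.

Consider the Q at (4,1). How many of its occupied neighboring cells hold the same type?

3

Occupied neighbors of (4,1): (3,1)=Q, (5,1)=Q, (4,2)=Q.
Same type (Q): 3 of 3.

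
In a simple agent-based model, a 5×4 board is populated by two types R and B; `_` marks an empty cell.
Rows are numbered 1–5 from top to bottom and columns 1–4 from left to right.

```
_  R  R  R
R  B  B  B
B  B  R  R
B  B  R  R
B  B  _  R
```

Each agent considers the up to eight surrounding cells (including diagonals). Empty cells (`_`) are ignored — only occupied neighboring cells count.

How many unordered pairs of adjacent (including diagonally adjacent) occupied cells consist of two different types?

20

Scan each occupied cell's neighbors to the right and below (and the two forward diagonals) so each pair is counted once.
From row 1: 7 unlike of 10 pairs (running 7/10).
From row 2: 8 unlike of 13 pairs (running 15/23).
From row 3: 3 unlike of 13 pairs (running 18/36).
From row 4: 2 unlike of 10 pairs (running 20/46).
From row 5: 0 unlike of 1 pairs (running 20/47).
Total adjacent occupied pairs: 47; unlike-type pairs: 20.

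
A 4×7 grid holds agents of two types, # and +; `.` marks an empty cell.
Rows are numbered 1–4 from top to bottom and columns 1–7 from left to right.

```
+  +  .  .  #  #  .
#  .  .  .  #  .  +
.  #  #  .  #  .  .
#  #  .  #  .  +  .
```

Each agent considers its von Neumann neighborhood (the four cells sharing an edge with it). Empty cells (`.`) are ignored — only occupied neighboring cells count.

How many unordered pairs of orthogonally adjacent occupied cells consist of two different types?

1

Scan each occupied cell's neighbors to the right and below so each pair is counted once.
Row 1: +(1,1)–+(1,2)= +(1,1)–#(2,1)≠ #(1,5)–#(1,6)= #(1,5)–#(2,5)=  → 1/4 unlike.
Row 2: #(2,5)–#(3,5)=  → 0/1 unlike.
Row 3: #(3,2)–#(3,3)= #(3,2)–#(4,2)=  → 0/2 unlike.
Row 4: #(4,1)–#(4,2)=  → 0/1 unlike.
Total adjacent occupied pairs: 8; unlike-type pairs: 1.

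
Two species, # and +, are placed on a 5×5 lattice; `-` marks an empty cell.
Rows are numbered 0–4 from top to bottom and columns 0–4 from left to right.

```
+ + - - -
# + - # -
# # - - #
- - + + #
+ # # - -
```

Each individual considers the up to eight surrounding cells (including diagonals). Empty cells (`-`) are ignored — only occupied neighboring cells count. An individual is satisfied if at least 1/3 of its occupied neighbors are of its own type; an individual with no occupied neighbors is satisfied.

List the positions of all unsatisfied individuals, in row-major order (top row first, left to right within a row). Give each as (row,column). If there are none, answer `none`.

(0,0)+ 2/3 ok
(0,1)+ 2/3 ok
(1,0)# 2/5 ok
(1,1)+ 2/5 ok
(1,3)# 1/1 ok
(2,0)# 2/3 ok
(2,1)# 2/4 ok
(2,4)# 2/3 ok
(3,2)+ 1/4 unhappy
(3,3)+ 1/4 unhappy
(3,4)# 1/2 ok
(4,0)+ 0/1 unhappy
(4,1)# 1/3 ok
(4,2)# 1/3 ok

(3,2), (3,3), (4,0)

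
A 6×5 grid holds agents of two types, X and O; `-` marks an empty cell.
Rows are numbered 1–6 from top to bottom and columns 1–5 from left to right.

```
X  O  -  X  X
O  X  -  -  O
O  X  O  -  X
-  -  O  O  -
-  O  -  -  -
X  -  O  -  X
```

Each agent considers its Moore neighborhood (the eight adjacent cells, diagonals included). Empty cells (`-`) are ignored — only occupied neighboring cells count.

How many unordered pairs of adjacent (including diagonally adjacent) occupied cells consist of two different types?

15

Scan each occupied cell's neighbors to the right and below (and the two forward diagonals) so each pair is counted once.
From row 1: 5 unlike of 8 pairs (running 5/8).
From row 2: 5 unlike of 7 pairs (running 10/15).
From row 3: 4 unlike of 6 pairs (running 14/21).
From row 4: 0 unlike of 2 pairs (running 14/23).
From row 5: 1 unlike of 2 pairs (running 15/25).
Total adjacent occupied pairs: 25; unlike-type pairs: 15.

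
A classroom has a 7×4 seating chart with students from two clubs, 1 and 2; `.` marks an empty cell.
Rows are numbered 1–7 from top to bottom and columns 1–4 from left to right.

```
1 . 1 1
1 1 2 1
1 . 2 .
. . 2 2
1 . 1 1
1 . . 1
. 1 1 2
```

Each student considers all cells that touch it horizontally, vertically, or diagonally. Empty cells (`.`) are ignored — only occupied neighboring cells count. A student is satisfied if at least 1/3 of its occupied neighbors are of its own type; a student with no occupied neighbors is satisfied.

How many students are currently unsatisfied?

2

Row 1: (1,1)1 2/2 ok · (1,3)1 3/4 ok · (1,4)1 2/3 ok
Row 2: (2,1)1 3/3 ok · (2,2)1 4/6 ok · (2,3)2 1/5 unhappy · (2,4)1 2/4 ok
Row 3: (3,1)1 2/2 ok · (3,3)2 3/5 ok
Row 4: (4,3)2 2/4 ok · (4,4)2 2/4 ok
Row 5: (5,1)1 1/1 ok · (5,3)1 2/4 ok · (5,4)1 2/4 ok
Row 6: (6,1)1 2/2 ok · (6,4)1 3/4 ok
Row 7: (7,2)1 2/2 ok · (7,3)1 2/3 ok · (7,4)2 0/2 unhappy
Unsatisfied: (2,3), (7,4) — 2 in total.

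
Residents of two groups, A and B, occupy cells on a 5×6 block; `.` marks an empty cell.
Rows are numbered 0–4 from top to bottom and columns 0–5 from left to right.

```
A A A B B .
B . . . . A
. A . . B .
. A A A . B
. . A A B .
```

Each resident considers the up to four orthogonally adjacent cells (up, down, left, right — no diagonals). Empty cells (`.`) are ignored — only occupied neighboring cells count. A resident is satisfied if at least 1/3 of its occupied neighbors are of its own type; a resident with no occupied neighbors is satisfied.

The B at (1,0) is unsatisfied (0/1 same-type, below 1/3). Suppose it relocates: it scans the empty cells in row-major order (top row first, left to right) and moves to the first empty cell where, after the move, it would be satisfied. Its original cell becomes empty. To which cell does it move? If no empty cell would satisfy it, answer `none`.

(0,5)

Vacating (1,0). Empty cells in order:
  (0,5): 1/2 same-type → satisfied — stop here.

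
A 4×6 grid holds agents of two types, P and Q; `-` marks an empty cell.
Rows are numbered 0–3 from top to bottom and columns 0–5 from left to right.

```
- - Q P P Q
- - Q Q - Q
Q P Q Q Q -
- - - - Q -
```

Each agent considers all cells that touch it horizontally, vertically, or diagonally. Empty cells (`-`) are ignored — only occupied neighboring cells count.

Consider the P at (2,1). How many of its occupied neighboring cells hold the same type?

Occupied neighbors of (2,1): (1,2)=Q, (2,0)=Q, (2,2)=Q.
Same type (P): 0 of 3.

0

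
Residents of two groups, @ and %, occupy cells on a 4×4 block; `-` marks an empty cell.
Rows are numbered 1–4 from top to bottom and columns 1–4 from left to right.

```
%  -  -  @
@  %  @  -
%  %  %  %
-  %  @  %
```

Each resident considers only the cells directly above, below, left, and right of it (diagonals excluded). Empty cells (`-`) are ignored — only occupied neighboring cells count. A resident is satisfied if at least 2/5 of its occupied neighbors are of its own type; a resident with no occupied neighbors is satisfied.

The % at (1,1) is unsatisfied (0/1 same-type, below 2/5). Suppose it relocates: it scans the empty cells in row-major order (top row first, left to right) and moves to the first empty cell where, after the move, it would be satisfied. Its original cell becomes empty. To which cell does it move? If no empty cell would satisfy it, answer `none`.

(1,2)

Vacating (1,1). Empty cells in order:
  (1,2): 1/1 same-type → satisfied — stop here.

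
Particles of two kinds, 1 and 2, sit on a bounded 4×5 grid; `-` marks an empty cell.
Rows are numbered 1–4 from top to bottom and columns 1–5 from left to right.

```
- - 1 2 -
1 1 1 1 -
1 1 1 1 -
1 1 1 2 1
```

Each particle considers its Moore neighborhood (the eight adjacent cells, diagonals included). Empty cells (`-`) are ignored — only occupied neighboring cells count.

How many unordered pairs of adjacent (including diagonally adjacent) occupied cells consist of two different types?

7

Scan each occupied cell's neighbors to the right and below (and the two forward diagonals) so each pair is counted once.
Row 1: 1(1,3)–2(1,4)≠ 1(1,3)–1(2,3)= 1(1,3)–1(2,4)= 1(1,3)–1(2,2)= 2(1,4)–1(2,4)≠ 2(1,4)–1(2,3)≠  → 3/6 unlike.
Row 2: 1(2,1)–1(2,2)= 1(2,1)–1(3,1)= 1(2,1)–1(3,2)= 1(2,2)–1(2,3)= 1(2,2)–1(3,2)= 1(2,2)–1(3,3)= 1(2,2)–1(3,1)= 1(2,3)–1(2,4)= 1(2,3)–1(3,3)= 1(2,3)–1(3,4)= 1(2,3)–1(3,2)= 1(2,4)–1(3,4)= 1(2,4)–1(3,3)=  → 0/13 unlike.
Row 3: 1(3,1)–1(3,2)= 1(3,1)–1(4,1)= 1(3,1)–1(4,2)= 1(3,2)–1(3,3)= 1(3,2)–1(4,2)= 1(3,2)–1(4,3)= 1(3,2)–1(4,1)= 1(3,3)–1(3,4)= 1(3,3)–1(4,3)= 1(3,3)–2(4,4)≠ 1(3,3)–1(4,2)= 1(3,4)–2(4,4)≠ 1(3,4)–1(4,5)= 1(3,4)–1(4,3)=  → 2/14 unlike.
Row 4: 1(4,1)–1(4,2)= 1(4,2)–1(4,3)= 1(4,3)–2(4,4)≠ 2(4,4)–1(4,5)≠  → 2/4 unlike.
Total adjacent occupied pairs: 37; unlike-type pairs: 7.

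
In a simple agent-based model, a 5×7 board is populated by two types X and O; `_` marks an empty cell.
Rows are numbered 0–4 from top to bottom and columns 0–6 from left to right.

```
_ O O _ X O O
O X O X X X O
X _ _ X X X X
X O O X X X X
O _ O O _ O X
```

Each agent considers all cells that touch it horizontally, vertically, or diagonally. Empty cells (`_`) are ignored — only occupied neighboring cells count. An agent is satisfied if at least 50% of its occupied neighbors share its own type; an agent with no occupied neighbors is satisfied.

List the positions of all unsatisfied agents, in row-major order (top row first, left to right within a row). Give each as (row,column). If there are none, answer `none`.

(0,5), (1,0), (1,1), (1,2), (1,6), (3,0), (4,5)

(0,1)O 3/4 satisfied
(0,2)O 2/4 satisfied
(0,4)X 3/4 satisfied
(0,5)O 2/5 not
(0,6)O 2/3 satisfied
(1,0)O 1/3 not
(1,1)X 1/5 not
(1,2)O 2/5 not
(1,3)X 4/6 satisfied
(1,4)X 6/7 satisfied
(1,5)X 5/8 satisfied
(1,6)O 2/5 not
(2,0)X 2/4 satisfied
(2,3)X 5/7 satisfied
(2,4)X 8/8 satisfied
(2,5)X 7/8 satisfied
(2,6)X 4/5 satisfied
(3,0)X 1/3 not
(3,1)O 3/5 satisfied
(3,2)O 3/5 satisfied
(3,3)X 3/6 satisfied
(3,4)X 5/7 satisfied
(3,5)X 6/7 satisfied
(3,6)X 4/5 satisfied
(4,0)O 1/2 satisfied
(4,2)O 3/4 satisfied
(4,3)O 2/4 satisfied
(4,5)O 0/4 not
(4,6)X 2/3 satisfied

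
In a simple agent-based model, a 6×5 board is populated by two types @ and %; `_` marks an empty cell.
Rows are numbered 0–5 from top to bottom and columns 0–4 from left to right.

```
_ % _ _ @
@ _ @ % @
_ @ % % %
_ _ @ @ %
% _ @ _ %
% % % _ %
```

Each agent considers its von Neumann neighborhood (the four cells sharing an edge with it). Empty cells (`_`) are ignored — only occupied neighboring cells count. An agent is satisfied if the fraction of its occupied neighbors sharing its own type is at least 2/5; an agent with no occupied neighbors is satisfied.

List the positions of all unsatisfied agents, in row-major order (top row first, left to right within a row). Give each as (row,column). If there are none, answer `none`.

(1,2), (1,3), (1,4), (2,1), (2,2), (3,3)

(0,1)% 0/0 satisfied
(0,4)@ 1/1 satisfied
(1,0)@ 0/0 satisfied
(1,2)@ 0/2 not
(1,3)% 1/3 not
(1,4)@ 1/3 not
(2,1)@ 0/1 not
(2,2)% 1/4 not
(2,3)% 3/4 satisfied
(2,4)% 2/3 satisfied
(3,2)@ 2/3 satisfied
(3,3)@ 1/3 not
(3,4)% 2/3 satisfied
(4,0)% 1/1 satisfied
(4,2)@ 1/2 satisfied
(4,4)% 2/2 satisfied
(5,0)% 2/2 satisfied
(5,1)% 2/2 satisfied
(5,2)% 1/2 satisfied
(5,4)% 1/1 satisfied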